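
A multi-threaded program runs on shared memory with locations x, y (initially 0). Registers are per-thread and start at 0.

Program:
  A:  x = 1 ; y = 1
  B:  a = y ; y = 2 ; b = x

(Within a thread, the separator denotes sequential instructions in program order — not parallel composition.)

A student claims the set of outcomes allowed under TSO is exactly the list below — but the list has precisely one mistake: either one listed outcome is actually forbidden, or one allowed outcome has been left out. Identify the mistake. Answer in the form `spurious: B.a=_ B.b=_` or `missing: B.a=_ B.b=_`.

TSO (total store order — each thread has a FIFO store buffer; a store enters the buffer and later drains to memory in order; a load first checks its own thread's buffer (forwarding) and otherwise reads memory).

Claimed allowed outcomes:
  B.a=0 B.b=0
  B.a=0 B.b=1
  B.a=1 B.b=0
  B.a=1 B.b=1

spurious: B.a=1 B.b=0

outcome vector order: (B.a,B.b)
under TSO → (0,0), (0,1), (1,1)
claimed∖TSO = {(1,0)}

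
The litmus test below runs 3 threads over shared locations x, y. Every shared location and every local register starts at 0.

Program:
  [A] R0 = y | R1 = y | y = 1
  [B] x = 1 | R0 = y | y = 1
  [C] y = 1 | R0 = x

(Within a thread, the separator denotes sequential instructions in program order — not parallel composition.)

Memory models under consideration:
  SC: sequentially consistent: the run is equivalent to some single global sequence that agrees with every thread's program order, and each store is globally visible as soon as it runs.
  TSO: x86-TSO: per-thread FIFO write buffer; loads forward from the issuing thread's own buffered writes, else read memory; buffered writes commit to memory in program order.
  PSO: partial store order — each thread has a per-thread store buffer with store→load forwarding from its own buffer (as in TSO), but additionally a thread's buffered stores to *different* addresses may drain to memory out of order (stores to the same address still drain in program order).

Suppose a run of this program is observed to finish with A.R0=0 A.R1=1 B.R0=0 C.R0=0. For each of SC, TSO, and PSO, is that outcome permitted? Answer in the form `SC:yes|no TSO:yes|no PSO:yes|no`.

SC:no TSO:yes PSO:yes

outcome vector order: (A.R0,A.R1,B.R0,C.R0)
SC (9): 0001, 0010, 0011, 0101, 0110, 0111, 1101, 1110, 1111
TSO (12): 0000, 0001, 0010, 0011, 0100, 0101, 0110, 0111, 1100, 1101, 1110, 1111
PSO (12): 0000, 0001, 0010, 0011, 0100, 0101, 0110, 0111, 1100, 1101, 1110, 1111
target 0100 ∈ {TSO,PSO}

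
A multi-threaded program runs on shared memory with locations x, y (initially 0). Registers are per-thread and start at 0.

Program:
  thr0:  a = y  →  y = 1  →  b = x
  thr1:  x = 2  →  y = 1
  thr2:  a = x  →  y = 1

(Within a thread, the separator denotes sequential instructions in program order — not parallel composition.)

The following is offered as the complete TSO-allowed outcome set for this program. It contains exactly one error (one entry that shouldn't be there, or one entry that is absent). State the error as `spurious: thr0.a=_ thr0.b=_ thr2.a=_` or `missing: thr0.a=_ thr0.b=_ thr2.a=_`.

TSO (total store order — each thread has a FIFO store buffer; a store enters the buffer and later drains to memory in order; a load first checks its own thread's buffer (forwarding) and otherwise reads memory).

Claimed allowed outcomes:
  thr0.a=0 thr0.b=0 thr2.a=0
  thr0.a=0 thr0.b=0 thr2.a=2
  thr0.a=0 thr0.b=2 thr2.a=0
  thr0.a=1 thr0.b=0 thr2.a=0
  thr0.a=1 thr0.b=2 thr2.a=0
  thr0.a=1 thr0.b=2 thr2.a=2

outcome vector order: (thr0.a,thr0.b,thr2.a)
TSO: 7 outcomes — {<0 0 0>, <0 0 2>, <0 2 0>, <0 2 2>, <1 0 0>, <1 2 0>, <1 2 2>}
TSO∖claimed = {<0 2 2>}

missing: thr0.a=0 thr0.b=2 thr2.a=2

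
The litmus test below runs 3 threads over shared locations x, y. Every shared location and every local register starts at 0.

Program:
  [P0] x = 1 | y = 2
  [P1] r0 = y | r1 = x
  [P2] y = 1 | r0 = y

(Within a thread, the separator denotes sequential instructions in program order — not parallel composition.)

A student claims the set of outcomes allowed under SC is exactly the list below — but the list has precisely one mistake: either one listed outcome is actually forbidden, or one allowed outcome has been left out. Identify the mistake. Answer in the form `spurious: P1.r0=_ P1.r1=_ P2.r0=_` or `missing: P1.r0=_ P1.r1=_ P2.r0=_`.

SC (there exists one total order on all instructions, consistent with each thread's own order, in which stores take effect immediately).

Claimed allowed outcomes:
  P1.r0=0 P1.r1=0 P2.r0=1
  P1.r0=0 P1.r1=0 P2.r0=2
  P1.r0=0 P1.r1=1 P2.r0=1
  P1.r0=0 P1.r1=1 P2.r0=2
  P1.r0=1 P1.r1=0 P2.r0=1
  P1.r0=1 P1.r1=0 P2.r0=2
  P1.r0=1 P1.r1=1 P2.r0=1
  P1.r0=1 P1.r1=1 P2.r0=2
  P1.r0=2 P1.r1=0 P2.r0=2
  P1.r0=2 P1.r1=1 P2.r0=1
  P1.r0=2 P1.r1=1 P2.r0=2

spurious: P1.r0=2 P1.r1=0 P2.r0=2

outcome vector order: (P1.r0,P1.r1,P2.r0)
under SC → <0 0 1>, <0 0 2>, <0 1 1>, <0 1 2>, <1 0 1>, <1 0 2>, <1 1 1>, <1 1 2>, <2 1 1>, <2 1 2>
claimed∖SC = {<2 0 2>}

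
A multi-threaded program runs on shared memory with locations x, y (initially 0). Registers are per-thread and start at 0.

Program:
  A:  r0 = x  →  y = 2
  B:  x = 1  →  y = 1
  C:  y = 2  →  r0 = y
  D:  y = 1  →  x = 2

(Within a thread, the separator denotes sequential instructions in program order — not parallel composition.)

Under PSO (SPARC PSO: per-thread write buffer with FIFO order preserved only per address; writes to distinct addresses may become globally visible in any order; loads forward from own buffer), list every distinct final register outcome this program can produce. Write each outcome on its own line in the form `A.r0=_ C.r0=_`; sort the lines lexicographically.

outcome vector order: (A.r0,C.r0)
|PSO outcomes| = 6

A.r0=0 C.r0=1
A.r0=0 C.r0=2
A.r0=1 C.r0=1
A.r0=1 C.r0=2
A.r0=2 C.r0=1
A.r0=2 C.r0=2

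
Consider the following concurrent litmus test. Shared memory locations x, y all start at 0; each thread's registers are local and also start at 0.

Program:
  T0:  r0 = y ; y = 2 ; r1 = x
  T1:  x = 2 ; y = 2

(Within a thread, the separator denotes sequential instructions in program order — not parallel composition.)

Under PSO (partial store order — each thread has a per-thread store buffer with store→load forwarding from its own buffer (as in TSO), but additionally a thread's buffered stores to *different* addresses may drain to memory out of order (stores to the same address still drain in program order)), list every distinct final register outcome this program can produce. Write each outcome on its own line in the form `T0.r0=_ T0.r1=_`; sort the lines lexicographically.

T0.r0=0 T0.r1=0
T0.r0=0 T0.r1=2
T0.r0=2 T0.r1=0
T0.r0=2 T0.r1=2

outcome vector order: (T0.r0,T0.r1)
|PSO outcomes| = 4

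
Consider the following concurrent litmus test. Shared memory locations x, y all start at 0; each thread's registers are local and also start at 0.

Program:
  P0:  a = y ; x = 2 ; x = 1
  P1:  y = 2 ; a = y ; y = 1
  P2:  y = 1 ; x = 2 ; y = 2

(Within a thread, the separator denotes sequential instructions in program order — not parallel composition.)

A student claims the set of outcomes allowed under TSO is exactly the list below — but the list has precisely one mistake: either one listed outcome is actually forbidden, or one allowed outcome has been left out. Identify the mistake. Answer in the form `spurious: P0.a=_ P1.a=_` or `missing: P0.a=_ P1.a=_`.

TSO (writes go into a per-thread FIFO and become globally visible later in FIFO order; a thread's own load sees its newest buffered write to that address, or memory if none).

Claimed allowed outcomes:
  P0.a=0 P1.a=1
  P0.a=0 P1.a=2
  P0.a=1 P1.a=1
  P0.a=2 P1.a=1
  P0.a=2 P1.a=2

missing: P0.a=1 P1.a=2

outcome vector order: (P0.a,P1.a)
TSO: 6 outcomes — {<0 1> <0 2> <1 1> <1 2> <2 1> <2 2>}
TSO∖claimed = {<1 2>}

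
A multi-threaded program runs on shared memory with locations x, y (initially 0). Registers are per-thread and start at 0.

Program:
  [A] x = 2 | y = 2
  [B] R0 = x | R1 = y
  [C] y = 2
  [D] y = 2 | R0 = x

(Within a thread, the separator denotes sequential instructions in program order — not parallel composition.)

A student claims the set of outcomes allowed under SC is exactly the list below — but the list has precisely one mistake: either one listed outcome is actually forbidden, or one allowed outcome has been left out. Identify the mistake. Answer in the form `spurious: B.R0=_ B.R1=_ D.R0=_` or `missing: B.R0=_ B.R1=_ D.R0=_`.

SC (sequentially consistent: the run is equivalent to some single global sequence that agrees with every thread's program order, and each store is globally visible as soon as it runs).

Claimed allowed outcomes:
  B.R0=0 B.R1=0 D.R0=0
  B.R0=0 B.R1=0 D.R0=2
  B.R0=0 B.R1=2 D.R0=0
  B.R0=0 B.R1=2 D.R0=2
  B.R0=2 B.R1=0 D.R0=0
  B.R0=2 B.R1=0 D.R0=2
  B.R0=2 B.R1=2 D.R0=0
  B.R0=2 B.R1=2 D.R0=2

outcome vector order: (B.R0,B.R1,D.R0)
[SC] allowed = {000; 002; 020; 022; 202; 220; 222}
claimed∖SC = {200}

spurious: B.R0=2 B.R1=0 D.R0=0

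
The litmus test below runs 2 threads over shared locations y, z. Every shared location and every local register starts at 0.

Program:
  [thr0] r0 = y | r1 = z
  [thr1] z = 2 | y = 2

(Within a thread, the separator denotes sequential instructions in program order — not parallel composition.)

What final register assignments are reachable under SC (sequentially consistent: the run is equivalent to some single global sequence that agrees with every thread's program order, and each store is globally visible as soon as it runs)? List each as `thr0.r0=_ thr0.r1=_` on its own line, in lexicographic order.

thr0.r0=0 thr0.r1=0
thr0.r0=0 thr0.r1=2
thr0.r0=2 thr0.r1=2

outcome vector order: (thr0.r0,thr0.r1)
|SC outcomes| = 3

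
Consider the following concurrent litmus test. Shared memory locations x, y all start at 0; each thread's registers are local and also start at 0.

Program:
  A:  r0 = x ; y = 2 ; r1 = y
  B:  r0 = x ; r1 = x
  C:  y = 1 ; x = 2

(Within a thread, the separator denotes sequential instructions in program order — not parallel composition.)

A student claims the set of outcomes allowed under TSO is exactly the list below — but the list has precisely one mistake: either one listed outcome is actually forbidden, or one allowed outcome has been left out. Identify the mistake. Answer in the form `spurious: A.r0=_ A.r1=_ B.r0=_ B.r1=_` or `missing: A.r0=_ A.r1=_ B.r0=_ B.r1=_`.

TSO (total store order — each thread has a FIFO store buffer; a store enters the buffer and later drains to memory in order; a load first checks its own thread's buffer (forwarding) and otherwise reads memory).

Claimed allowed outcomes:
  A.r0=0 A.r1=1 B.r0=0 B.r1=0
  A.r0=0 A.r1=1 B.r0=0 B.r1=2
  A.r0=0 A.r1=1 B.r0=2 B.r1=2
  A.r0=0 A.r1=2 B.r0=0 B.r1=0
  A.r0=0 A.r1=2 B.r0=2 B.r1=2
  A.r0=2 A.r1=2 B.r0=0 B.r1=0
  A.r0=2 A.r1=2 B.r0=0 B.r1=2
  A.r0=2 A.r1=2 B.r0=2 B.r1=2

missing: A.r0=0 A.r1=2 B.r0=0 B.r1=2

outcome vector order: (A.r0,A.r1,B.r0,B.r1)
TSO (9): 0100, 0102, 0122, 0200, 0202, 0222, 2200, 2202, 2222
TSO∖claimed = {0202}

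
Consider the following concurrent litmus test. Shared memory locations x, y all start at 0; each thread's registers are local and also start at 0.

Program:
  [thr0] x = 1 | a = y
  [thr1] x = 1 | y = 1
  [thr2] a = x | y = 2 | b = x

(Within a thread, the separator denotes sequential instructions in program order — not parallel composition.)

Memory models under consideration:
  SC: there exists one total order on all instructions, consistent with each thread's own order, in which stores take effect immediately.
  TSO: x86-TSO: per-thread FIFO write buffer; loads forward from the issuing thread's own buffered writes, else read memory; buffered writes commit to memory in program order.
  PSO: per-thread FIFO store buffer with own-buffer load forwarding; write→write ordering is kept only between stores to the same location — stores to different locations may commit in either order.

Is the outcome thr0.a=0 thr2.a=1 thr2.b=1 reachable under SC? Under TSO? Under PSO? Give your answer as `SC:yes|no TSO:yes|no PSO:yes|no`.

outcome vector order: (thr0.a,thr2.a,thr2.b)
under SC → 0/0/1, 0/1/1, 1/0/0, 1/0/1, 1/1/1, 2/0/0, 2/0/1, 2/1/1
under TSO → 0/0/0, 0/0/1, 0/1/1, 1/0/0, 1/0/1, 1/1/1, 2/0/0, 2/0/1, 2/1/1
under PSO → 0/0/0, 0/0/1, 0/1/1, 1/0/0, 1/0/1, 1/1/1, 2/0/0, 2/0/1, 2/1/1
target 0/1/1 ∈ {SC,TSO,PSO}

SC:yes TSO:yes PSO:yes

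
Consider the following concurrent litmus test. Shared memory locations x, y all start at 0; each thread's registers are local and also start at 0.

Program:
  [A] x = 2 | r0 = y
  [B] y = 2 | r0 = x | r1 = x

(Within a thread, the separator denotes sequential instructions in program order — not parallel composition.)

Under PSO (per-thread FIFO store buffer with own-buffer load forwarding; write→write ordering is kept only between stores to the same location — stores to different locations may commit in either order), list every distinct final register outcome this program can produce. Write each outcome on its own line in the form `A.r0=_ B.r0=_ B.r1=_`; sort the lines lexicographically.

outcome vector order: (A.r0,B.r0,B.r1)
|PSO outcomes| = 6

A.r0=0 B.r0=0 B.r1=0
A.r0=0 B.r0=0 B.r1=2
A.r0=0 B.r0=2 B.r1=2
A.r0=2 B.r0=0 B.r1=0
A.r0=2 B.r0=0 B.r1=2
A.r0=2 B.r0=2 B.r1=2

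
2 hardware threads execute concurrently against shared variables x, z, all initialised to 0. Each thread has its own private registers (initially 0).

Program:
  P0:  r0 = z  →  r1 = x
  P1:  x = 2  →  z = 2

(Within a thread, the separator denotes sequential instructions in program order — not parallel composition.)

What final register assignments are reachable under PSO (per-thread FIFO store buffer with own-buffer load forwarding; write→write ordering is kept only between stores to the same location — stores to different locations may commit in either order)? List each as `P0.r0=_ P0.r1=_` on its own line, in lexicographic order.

outcome vector order: (P0.r0,P0.r1)
|PSO outcomes| = 4

P0.r0=0 P0.r1=0
P0.r0=0 P0.r1=2
P0.r0=2 P0.r1=0
P0.r0=2 P0.r1=2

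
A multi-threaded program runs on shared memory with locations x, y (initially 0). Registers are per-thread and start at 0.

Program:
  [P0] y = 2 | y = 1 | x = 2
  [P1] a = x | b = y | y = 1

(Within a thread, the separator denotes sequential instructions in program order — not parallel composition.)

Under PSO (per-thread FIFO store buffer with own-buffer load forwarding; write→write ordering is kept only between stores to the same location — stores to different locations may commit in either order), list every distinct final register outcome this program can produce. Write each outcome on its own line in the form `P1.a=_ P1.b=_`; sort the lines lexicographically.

P1.a=0 P1.b=0
P1.a=0 P1.b=1
P1.a=0 P1.b=2
P1.a=2 P1.b=0
P1.a=2 P1.b=1
P1.a=2 P1.b=2

outcome vector order: (P1.a,P1.b)
|PSO outcomes| = 6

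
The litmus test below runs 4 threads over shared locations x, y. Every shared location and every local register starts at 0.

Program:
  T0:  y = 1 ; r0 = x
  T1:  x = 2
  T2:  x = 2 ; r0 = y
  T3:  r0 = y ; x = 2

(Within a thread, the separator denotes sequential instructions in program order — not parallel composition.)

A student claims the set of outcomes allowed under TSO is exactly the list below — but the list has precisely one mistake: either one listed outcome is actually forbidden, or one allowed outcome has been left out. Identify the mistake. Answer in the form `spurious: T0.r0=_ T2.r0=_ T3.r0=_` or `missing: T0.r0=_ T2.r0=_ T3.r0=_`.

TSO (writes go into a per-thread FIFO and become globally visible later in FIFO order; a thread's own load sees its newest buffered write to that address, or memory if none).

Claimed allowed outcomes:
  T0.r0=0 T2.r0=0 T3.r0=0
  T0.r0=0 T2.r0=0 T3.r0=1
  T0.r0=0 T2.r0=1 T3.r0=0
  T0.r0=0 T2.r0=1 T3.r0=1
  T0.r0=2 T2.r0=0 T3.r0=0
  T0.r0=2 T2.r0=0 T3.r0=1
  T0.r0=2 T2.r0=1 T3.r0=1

outcome vector order: (T0.r0,T2.r0,T3.r0)
[TSO] allowed = {(0,0,0); (0,0,1); (0,1,0); (0,1,1); (2,0,0); (2,0,1); (2,1,0); (2,1,1)}
TSO∖claimed = {(2,1,0)}

missing: T0.r0=2 T2.r0=1 T3.r0=0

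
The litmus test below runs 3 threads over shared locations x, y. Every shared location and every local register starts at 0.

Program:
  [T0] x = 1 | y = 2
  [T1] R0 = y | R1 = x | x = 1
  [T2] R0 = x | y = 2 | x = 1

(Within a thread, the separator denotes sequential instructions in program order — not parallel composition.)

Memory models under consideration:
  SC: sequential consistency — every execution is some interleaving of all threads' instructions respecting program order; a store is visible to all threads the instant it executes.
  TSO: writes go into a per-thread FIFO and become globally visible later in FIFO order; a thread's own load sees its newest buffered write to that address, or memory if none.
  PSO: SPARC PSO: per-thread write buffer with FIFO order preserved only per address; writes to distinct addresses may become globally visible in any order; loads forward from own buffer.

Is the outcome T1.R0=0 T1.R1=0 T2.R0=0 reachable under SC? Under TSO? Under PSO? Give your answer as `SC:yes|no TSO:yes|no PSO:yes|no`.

outcome vector order: (T1.R0,T1.R1,T2.R0)
under SC → (0,0,0), (0,0,1), (0,1,0), (0,1,1), (2,0,0), (2,1,0), (2,1,1)
under TSO → (0,0,0), (0,0,1), (0,1,0), (0,1,1), (2,0,0), (2,1,0), (2,1,1)
under PSO → (0,0,0), (0,0,1), (0,1,0), (0,1,1), (2,0,0), (2,0,1), (2,1,0), (2,1,1)
target (0,0,0) ∈ {SC,TSO,PSO}

SC:yes TSO:yes PSO:yes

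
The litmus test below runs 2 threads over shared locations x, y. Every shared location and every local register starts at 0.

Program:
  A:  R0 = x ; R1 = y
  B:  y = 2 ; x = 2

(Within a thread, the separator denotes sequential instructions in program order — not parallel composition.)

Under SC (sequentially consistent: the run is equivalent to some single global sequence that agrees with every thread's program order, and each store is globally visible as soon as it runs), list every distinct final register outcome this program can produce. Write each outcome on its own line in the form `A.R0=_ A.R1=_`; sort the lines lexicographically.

outcome vector order: (A.R0,A.R1)
|SC outcomes| = 3

A.R0=0 A.R1=0
A.R0=0 A.R1=2
A.R0=2 A.R1=2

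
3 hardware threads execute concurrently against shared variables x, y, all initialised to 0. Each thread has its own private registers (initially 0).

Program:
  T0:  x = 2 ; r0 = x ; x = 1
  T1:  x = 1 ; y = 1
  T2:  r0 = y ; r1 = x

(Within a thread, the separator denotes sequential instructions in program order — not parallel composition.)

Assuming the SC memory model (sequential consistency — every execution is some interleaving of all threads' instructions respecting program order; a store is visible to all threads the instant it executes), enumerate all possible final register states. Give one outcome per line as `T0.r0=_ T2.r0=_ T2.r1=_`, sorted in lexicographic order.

outcome vector order: (T0.r0,T2.r0,T2.r1)
|SC outcomes| = 9

T0.r0=1 T2.r0=0 T2.r1=0
T0.r0=1 T2.r0=0 T2.r1=1
T0.r0=1 T2.r0=0 T2.r1=2
T0.r0=1 T2.r0=1 T2.r1=1
T0.r0=2 T2.r0=0 T2.r1=0
T0.r0=2 T2.r0=0 T2.r1=1
T0.r0=2 T2.r0=0 T2.r1=2
T0.r0=2 T2.r0=1 T2.r1=1
T0.r0=2 T2.r0=1 T2.r1=2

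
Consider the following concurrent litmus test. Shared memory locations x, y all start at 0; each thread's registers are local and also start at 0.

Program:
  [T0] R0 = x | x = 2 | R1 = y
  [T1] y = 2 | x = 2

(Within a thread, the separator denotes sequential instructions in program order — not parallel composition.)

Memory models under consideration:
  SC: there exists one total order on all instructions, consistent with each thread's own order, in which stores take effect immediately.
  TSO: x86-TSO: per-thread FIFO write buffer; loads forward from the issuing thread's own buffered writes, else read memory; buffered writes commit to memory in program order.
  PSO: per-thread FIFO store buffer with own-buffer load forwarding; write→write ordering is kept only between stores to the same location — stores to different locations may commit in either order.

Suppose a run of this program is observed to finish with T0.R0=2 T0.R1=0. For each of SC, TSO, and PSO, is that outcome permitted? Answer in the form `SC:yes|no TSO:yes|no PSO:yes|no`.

outcome vector order: (T0.R0,T0.R1)
under SC → <0 0>; <0 2>; <2 2>
under TSO → <0 0>; <0 2>; <2 2>
under PSO → <0 0>; <0 2>; <2 0>; <2 2>
target <2 0> ∈ {PSO}

SC:no TSO:no PSO:yes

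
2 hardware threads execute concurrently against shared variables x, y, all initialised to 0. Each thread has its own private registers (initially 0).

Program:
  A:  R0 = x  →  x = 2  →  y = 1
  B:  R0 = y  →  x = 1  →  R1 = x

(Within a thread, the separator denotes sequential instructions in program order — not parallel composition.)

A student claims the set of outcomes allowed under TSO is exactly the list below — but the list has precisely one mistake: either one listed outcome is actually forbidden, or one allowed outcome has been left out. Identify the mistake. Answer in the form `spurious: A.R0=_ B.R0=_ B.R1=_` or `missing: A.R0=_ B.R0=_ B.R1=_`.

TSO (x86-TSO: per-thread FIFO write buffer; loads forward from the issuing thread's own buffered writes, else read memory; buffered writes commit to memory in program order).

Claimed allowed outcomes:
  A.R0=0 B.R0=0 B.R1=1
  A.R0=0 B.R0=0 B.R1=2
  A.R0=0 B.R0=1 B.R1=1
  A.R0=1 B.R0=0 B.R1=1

missing: A.R0=1 B.R0=0 B.R1=2

outcome vector order: (A.R0,B.R0,B.R1)
TSO (5): 001 002 011 101 102
TSO∖claimed = {102}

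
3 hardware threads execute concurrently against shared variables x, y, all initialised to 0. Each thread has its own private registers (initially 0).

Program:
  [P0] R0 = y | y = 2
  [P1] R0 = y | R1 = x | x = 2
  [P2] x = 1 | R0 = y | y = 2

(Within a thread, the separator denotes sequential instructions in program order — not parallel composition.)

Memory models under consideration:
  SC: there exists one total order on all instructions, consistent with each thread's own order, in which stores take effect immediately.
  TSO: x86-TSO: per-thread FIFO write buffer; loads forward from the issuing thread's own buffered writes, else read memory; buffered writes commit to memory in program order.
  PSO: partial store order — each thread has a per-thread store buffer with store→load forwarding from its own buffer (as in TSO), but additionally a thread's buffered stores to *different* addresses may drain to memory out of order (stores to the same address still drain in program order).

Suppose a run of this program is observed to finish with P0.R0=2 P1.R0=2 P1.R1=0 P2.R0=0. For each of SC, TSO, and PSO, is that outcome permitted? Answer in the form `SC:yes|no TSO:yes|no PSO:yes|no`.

outcome vector order: (P0.R0,P1.R0,P1.R1,P2.R0)
under SC → (0,0,0,0) (0,0,0,2) (0,0,1,0) (0,0,1,2) (0,2,0,2) (0,2,1,0) (0,2,1,2) (2,0,0,0) (2,0,1,0) (2,2,1,0)
under TSO → (0,0,0,0) (0,0,0,2) (0,0,1,0) (0,0,1,2) (0,2,0,0) (0,2,0,2) (0,2,1,0) (0,2,1,2) (2,0,0,0) (2,0,1,0) (2,2,1,0)
under PSO → (0,0,0,0) (0,0,0,2) (0,0,1,0) (0,0,1,2) (0,2,0,0) (0,2,0,2) (0,2,1,0) (0,2,1,2) (2,0,0,0) (2,0,1,0) (2,2,0,0) (2,2,1,0)
target (2,2,0,0) ∈ {PSO}

SC:no TSO:no PSO:yes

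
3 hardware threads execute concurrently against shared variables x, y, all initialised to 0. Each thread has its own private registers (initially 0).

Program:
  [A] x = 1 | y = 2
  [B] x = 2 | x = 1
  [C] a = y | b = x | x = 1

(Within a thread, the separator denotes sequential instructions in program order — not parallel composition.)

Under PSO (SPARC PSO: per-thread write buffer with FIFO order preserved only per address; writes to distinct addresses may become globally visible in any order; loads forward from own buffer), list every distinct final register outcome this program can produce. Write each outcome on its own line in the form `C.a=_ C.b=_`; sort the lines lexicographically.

outcome vector order: (C.a,C.b)
|PSO outcomes| = 6

C.a=0 C.b=0
C.a=0 C.b=1
C.a=0 C.b=2
C.a=2 C.b=0
C.a=2 C.b=1
C.a=2 C.b=2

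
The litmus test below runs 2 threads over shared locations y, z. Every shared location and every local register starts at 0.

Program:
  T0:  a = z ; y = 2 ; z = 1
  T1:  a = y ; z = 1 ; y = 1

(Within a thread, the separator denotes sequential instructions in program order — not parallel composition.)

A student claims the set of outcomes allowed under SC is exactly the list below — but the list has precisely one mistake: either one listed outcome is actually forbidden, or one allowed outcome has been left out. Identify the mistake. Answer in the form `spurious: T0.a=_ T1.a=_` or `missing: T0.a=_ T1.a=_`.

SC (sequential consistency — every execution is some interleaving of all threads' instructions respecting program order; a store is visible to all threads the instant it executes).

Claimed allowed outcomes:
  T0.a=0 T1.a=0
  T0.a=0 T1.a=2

outcome vector order: (T0.a,T1.a)
under SC → <0 0>; <0 2>; <1 0>
SC∖claimed = {<1 0>}

missing: T0.a=1 T1.a=0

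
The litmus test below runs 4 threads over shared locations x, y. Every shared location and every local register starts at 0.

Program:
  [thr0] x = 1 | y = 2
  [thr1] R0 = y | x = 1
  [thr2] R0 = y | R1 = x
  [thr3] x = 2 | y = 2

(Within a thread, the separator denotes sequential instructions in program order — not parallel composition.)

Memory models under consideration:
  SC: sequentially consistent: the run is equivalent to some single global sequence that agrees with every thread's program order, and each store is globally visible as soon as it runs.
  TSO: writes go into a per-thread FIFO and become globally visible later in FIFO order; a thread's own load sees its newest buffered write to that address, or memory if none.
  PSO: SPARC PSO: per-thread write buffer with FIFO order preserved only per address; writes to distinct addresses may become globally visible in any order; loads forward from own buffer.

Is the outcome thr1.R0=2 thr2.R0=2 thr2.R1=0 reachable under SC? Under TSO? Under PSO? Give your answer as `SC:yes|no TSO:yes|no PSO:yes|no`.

SC:no TSO:no PSO:yes

outcome vector order: (thr1.R0,thr2.R0,thr2.R1)
under SC → <0 0 0>; <0 0 1>; <0 0 2>; <0 2 1>; <0 2 2>; <2 0 0>; <2 0 1>; <2 0 2>; <2 2 1>; <2 2 2>
under TSO → <0 0 0>; <0 0 1>; <0 0 2>; <0 2 1>; <0 2 2>; <2 0 0>; <2 0 1>; <2 0 2>; <2 2 1>; <2 2 2>
under PSO → <0 0 0>; <0 0 1>; <0 0 2>; <0 2 0>; <0 2 1>; <0 2 2>; <2 0 0>; <2 0 1>; <2 0 2>; <2 2 0>; <2 2 1>; <2 2 2>
target <2 2 0> ∈ {PSO}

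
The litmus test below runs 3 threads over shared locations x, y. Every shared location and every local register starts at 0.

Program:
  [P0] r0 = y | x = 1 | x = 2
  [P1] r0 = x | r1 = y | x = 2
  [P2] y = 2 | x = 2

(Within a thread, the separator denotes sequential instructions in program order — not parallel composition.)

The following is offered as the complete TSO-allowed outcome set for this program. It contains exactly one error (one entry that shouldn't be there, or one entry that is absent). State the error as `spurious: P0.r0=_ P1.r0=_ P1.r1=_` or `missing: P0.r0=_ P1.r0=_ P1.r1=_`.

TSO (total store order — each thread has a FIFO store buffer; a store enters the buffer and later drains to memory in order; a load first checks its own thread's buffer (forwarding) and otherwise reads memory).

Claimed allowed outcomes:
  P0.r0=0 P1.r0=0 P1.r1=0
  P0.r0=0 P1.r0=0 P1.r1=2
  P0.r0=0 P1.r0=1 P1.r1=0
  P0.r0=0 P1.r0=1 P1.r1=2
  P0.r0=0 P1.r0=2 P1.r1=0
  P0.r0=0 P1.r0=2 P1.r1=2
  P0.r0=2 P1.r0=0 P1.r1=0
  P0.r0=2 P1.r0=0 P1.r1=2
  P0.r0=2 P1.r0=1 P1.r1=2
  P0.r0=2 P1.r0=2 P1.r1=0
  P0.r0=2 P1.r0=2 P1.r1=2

outcome vector order: (P0.r0,P1.r0,P1.r1)
[TSO] allowed = {<0 0 0>, <0 0 2>, <0 1 0>, <0 1 2>, <0 2 0>, <0 2 2>, <2 0 0>, <2 0 2>, <2 1 2>, <2 2 2>}
claimed∖TSO = {<2 2 0>}

spurious: P0.r0=2 P1.r0=2 P1.r1=0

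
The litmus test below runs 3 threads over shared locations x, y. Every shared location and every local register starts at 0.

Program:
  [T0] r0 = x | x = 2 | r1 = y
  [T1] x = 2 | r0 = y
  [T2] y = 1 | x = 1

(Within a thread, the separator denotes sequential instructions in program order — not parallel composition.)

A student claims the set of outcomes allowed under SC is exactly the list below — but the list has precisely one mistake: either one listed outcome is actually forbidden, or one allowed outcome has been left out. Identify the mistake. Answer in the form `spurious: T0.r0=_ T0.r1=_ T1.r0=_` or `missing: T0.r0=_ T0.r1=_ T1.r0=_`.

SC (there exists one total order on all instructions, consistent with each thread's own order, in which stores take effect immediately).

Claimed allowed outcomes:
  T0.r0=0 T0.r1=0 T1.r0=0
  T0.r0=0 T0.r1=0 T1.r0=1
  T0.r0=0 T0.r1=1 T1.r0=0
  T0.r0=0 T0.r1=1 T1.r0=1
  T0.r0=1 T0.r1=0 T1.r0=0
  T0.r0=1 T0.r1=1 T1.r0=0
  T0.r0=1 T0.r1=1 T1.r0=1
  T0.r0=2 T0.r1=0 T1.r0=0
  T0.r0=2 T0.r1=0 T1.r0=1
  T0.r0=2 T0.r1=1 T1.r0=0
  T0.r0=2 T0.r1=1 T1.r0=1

outcome vector order: (T0.r0,T0.r1,T1.r0)
SC (10): 0/0/0; 0/0/1; 0/1/0; 0/1/1; 1/1/0; 1/1/1; 2/0/0; 2/0/1; 2/1/0; 2/1/1
claimed∖SC = {1/0/0}

spurious: T0.r0=1 T0.r1=0 T1.r0=0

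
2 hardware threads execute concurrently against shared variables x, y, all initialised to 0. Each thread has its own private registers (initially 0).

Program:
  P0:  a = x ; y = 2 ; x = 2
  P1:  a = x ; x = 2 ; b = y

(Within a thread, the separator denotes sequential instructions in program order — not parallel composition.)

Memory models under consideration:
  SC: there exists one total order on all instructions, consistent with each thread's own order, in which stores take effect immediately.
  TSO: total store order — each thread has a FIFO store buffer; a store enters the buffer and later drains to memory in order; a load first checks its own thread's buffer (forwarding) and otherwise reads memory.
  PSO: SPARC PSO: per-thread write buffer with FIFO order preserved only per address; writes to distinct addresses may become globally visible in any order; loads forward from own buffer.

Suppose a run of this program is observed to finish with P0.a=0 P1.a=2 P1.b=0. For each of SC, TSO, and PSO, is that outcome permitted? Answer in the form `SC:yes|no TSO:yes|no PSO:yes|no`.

SC:no TSO:no PSO:yes

outcome vector order: (P0.a,P1.a,P1.b)
under SC → 0/0/0, 0/0/2, 0/2/2, 2/0/0, 2/0/2
under TSO → 0/0/0, 0/0/2, 0/2/2, 2/0/0, 2/0/2
under PSO → 0/0/0, 0/0/2, 0/2/0, 0/2/2, 2/0/0, 2/0/2
target 0/2/0 ∈ {PSO}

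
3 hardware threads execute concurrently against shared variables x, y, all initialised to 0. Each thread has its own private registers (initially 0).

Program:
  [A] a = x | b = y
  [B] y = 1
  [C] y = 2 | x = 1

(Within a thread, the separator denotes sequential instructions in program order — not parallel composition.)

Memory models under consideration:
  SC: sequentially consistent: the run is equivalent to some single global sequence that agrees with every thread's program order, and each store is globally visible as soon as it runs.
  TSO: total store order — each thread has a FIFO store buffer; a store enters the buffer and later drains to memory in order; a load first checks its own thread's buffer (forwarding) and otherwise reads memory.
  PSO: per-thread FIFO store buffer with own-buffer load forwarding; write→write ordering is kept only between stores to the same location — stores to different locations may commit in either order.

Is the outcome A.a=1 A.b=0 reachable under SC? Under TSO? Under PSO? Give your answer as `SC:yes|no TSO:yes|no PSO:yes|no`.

outcome vector order: (A.a,A.b)
under SC → 0/0, 0/1, 0/2, 1/1, 1/2
under TSO → 0/0, 0/1, 0/2, 1/1, 1/2
under PSO → 0/0, 0/1, 0/2, 1/0, 1/1, 1/2
target 1/0 ∈ {PSO}

SC:no TSO:no PSO:yes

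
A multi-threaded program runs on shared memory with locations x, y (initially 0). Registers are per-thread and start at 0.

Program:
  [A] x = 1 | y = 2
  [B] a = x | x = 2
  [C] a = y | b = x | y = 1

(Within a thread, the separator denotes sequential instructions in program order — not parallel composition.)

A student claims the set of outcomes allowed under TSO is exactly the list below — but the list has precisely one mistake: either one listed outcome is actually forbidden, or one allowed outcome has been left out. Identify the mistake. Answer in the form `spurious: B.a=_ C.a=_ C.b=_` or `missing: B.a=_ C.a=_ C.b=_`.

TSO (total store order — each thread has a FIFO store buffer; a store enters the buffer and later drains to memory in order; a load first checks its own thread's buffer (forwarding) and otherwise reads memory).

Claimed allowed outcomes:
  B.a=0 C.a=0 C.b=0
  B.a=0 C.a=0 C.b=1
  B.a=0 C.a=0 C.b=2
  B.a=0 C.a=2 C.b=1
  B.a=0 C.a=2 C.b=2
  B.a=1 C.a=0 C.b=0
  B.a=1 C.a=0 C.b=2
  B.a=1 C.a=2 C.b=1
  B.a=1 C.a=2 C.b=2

missing: B.a=1 C.a=0 C.b=1

outcome vector order: (B.a,C.a,C.b)
under TSO → <0 0 0>; <0 0 1>; <0 0 2>; <0 2 1>; <0 2 2>; <1 0 0>; <1 0 1>; <1 0 2>; <1 2 1>; <1 2 2>
TSO∖claimed = {<1 0 1>}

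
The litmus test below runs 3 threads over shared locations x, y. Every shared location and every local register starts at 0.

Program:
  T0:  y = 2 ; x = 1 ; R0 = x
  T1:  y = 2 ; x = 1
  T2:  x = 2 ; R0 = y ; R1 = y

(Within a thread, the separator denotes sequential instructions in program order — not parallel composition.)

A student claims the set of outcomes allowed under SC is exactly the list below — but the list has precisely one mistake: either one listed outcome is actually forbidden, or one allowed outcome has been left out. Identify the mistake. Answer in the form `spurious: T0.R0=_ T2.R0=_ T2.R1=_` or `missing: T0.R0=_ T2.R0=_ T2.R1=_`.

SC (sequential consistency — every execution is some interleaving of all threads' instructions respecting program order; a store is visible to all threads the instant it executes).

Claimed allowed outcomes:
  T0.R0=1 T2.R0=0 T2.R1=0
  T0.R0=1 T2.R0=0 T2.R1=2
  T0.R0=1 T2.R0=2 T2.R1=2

outcome vector order: (T0.R0,T2.R0,T2.R1)
under SC → 1/0/0, 1/0/2, 1/2/2, 2/2/2
SC∖claimed = {2/2/2}

missing: T0.R0=2 T2.R0=2 T2.R1=2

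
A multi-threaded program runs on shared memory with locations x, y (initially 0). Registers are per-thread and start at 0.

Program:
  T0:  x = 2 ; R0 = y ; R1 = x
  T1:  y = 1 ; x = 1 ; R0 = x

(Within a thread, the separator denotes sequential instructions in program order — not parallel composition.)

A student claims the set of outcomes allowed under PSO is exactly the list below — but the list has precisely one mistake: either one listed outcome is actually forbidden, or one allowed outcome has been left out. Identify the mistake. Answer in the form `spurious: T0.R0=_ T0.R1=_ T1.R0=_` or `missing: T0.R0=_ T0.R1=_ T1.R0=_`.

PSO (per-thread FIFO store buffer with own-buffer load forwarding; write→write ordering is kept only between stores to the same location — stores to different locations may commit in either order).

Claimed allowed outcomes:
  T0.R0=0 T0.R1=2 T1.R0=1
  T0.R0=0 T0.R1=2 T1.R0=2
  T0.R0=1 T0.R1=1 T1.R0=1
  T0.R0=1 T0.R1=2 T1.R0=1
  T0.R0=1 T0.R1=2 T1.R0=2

outcome vector order: (T0.R0,T0.R1,T1.R0)
PSO (6): <0 1 1>, <0 2 1>, <0 2 2>, <1 1 1>, <1 2 1>, <1 2 2>
PSO∖claimed = {<0 1 1>}

missing: T0.R0=0 T0.R1=1 T1.R0=1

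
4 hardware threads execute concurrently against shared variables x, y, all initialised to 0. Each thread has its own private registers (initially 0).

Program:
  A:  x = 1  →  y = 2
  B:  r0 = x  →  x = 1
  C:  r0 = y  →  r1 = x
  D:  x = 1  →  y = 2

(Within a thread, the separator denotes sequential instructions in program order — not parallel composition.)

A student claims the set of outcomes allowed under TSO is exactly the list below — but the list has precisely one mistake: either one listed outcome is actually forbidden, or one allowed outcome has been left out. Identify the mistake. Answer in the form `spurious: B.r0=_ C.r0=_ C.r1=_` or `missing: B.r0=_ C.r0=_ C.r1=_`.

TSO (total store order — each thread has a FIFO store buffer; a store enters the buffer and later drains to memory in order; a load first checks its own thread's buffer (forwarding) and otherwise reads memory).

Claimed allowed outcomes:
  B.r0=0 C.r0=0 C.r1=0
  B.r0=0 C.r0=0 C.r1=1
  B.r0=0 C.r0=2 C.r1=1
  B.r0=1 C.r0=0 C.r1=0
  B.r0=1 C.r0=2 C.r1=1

missing: B.r0=1 C.r0=0 C.r1=1

outcome vector order: (B.r0,C.r0,C.r1)
TSO (6): <0 0 0> <0 0 1> <0 2 1> <1 0 0> <1 0 1> <1 2 1>
TSO∖claimed = {<1 0 1>}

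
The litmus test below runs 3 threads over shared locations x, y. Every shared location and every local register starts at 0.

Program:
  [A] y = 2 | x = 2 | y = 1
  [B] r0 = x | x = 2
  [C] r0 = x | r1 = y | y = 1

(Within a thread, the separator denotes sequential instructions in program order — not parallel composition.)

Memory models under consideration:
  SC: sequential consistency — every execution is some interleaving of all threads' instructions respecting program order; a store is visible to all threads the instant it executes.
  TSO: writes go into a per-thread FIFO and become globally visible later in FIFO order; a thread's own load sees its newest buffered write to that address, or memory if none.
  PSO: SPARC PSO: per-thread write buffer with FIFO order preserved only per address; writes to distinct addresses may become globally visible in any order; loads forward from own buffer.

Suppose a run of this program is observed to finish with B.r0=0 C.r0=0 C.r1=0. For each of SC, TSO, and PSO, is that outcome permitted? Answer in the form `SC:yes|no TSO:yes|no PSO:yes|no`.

outcome vector order: (B.r0,C.r0,C.r1)
SC: 11 outcomes — {(0,0,0), (0,0,1), (0,0,2), (0,2,0), (0,2,1), (0,2,2), (2,0,0), (2,0,1), (2,0,2), (2,2,1), (2,2,2)}
TSO: 11 outcomes — {(0,0,0), (0,0,1), (0,0,2), (0,2,0), (0,2,1), (0,2,2), (2,0,0), (2,0,1), (2,0,2), (2,2,1), (2,2,2)}
PSO: 12 outcomes — {(0,0,0), (0,0,1), (0,0,2), (0,2,0), (0,2,1), (0,2,2), (2,0,0), (2,0,1), (2,0,2), (2,2,0), (2,2,1), (2,2,2)}
target (0,0,0) ∈ {SC,TSO,PSO}

SC:yes TSO:yes PSO:yes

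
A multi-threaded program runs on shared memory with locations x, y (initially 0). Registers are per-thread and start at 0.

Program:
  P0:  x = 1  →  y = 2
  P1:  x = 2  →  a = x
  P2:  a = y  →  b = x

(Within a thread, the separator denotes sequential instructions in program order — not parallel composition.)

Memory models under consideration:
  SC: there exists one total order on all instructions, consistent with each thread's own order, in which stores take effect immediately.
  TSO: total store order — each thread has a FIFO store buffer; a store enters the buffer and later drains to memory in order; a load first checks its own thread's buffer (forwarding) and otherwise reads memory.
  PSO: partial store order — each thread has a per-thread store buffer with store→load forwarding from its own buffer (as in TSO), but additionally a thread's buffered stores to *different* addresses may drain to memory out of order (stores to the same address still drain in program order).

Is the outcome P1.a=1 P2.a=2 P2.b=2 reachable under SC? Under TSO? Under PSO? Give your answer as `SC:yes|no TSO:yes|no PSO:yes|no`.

outcome vector order: (P1.a,P2.a,P2.b)
under SC → <1 0 0> <1 0 1> <1 0 2> <1 2 1> <2 0 0> <2 0 1> <2 0 2> <2 2 1> <2 2 2>
under TSO → <1 0 0> <1 0 1> <1 0 2> <1 2 1> <2 0 0> <2 0 1> <2 0 2> <2 2 1> <2 2 2>
under PSO → <1 0 0> <1 0 1> <1 0 2> <1 2 0> <1 2 1> <1 2 2> <2 0 0> <2 0 1> <2 0 2> <2 2 0> <2 2 1> <2 2 2>
target <1 2 2> ∈ {PSO}

SC:no TSO:no PSO:yes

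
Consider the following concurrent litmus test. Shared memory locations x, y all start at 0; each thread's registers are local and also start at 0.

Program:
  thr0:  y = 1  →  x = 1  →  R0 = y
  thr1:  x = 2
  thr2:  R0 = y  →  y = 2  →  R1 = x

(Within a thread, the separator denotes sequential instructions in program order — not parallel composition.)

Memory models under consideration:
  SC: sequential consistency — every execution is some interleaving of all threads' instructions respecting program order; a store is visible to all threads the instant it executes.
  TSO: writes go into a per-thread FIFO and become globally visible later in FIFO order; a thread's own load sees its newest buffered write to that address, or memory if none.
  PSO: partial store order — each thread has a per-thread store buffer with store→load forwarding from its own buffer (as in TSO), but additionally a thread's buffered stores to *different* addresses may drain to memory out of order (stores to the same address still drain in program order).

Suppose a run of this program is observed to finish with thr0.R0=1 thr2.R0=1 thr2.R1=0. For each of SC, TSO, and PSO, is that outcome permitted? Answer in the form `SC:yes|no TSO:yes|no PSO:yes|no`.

SC:no TSO:yes PSO:yes

outcome vector order: (thr0.R0,thr2.R0,thr2.R1)
under SC → (1,0,0) (1,0,1) (1,0,2) (1,1,1) (1,1,2) (2,0,0) (2,0,1) (2,0,2) (2,1,0) (2,1,1) (2,1,2)
under TSO → (1,0,0) (1,0,1) (1,0,2) (1,1,0) (1,1,1) (1,1,2) (2,0,0) (2,0,1) (2,0,2) (2,1,0) (2,1,1) (2,1,2)
under PSO → (1,0,0) (1,0,1) (1,0,2) (1,1,0) (1,1,1) (1,1,2) (2,0,0) (2,0,1) (2,0,2) (2,1,0) (2,1,1) (2,1,2)
target (1,1,0) ∈ {TSO,PSO}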